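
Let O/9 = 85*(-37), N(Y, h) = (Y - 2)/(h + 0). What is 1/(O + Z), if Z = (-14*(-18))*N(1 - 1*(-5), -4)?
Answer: -1/28557 ≈ -3.5018e-5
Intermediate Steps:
N(Y, h) = (-2 + Y)/h
O = -28305 (O = 9*(85*(-37)) = 9*(-3145) = -28305)
Z = -252 (Z = (-14*(-18))*((-2 + (1 - 1*(-5)))/(-4)) = 252*(-(-2 + (1 + 5))/4) = 252*(-(-2 + 6)/4) = 252*(-¼*4) = 252*(-1) = -252)
1/(O + Z) = 1/(-28305 - 252) = 1/(-28557) = -1/28557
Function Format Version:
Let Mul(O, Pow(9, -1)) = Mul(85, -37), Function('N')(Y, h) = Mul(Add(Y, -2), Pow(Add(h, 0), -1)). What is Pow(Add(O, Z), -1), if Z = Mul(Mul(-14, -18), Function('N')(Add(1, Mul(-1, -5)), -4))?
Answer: Rational(-1, 28557) ≈ -3.5018e-5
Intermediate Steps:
Function('N')(Y, h) = Mul(Pow(h, -1), Add(-2, Y)) (Function('N')(Y, h) = Mul(Add(-2, Y), Pow(h, -1)) = Mul(Pow(h, -1), Add(-2, Y)))
O = -28305 (O = Mul(9, Mul(85, -37)) = Mul(9, -3145) = -28305)
Z = -252 (Z = Mul(Mul(-14, -18), Mul(Pow(-4, -1), Add(-2, Add(1, Mul(-1, -5))))) = Mul(252, Mul(Rational(-1, 4), Add(-2, Add(1, 5)))) = Mul(252, Mul(Rational(-1, 4), Add(-2, 6))) = Mul(252, Mul(Rational(-1, 4), 4)) = Mul(252, -1) = -252)
Pow(Add(O, Z), -1) = Pow(Add(-28305, -252), -1) = Pow(-28557, -1) = Rational(-1, 28557)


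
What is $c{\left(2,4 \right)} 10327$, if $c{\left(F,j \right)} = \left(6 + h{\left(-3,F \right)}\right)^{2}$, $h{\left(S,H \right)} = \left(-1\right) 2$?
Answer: $165232$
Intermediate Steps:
$h{\left(S,H \right)} = -2$
$c{\left(F,j \right)} = 16$ ($c{\left(F,j \right)} = \left(6 - 2\right)^{2} = 4^{2} = 16$)
$c{\left(2,4 \right)} 10327 = 16 \cdot 10327 = 165232$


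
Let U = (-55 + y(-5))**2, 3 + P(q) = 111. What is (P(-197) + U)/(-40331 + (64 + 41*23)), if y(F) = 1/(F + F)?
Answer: -314401/3932400 ≈ -0.079951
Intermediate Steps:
P(q) = 108 (P(q) = -3 + 111 = 108)
y(F) = 1/(2*F)
U = 303601/100 (U = (-55 + (1/2)/(-5))**2 = (-55 + (1/2)*(-1/5))**2 = (-55 - 1/10)**2 = (-551/10)**2 = 303601/100 ≈ 3036.0)
(P(-197) + U)/(-40331 + (64 + 41*23)) = (108 + 303601/100)/(-40331 + (64 + 41*23)) = 314401/(100*(-40331 + (64 + 943))) = 314401/(100*(-40331 + 1007)) = (314401/100)/(-39324) = (314401/100)*(-1/39324) = -314401/3932400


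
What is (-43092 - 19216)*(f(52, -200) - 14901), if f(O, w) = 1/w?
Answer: 46422590977/50 ≈ 9.2845e+8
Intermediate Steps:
(-43092 - 19216)*(f(52, -200) - 14901) = (-43092 - 19216)*(1/(-200) - 14901) = -62308*(-1/200 - 14901) = -62308*(-2980201/200) = 46422590977/50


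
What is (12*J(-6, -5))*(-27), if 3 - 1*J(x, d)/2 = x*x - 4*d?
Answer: 34344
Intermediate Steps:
J(x, d) = 6 - 2*x² + 8*d (J(x, d) = 6 - 2*(x*x - 4*d) = 6 - 2*(x² - 4*d) = 6 + (-2*x² + 8*d) = 6 - 2*x² + 8*d)
(12*J(-6, -5))*(-27) = (12*(6 - 2*(-6)² + 8*(-5)))*(-27) = (12*(6 - 2*36 - 40))*(-27) = (12*(6 - 72 - 40))*(-27) = (12*(-106))*(-27) = -1272*(-27) = 34344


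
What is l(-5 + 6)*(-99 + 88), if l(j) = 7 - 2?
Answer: -55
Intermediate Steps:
l(j) = 5
l(-5 + 6)*(-99 + 88) = 5*(-99 + 88) = 5*(-11) = -55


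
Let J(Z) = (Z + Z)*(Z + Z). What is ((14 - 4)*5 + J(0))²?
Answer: 2500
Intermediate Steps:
J(Z) = 4*Z² (J(Z) = (2*Z)*(2*Z) = 4*Z²)
((14 - 4)*5 + J(0))² = ((14 - 4)*5 + 4*0²)² = (10*5 + 4*0)² = (50 + 0)² = 50² = 2500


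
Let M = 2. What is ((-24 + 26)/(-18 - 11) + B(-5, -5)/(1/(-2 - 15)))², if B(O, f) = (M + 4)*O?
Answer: 218684944/841 ≈ 2.6003e+5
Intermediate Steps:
B(O, f) = 6*O (B(O, f) = (2 + 4)*O = 6*O)
((-24 + 26)/(-18 - 11) + B(-5, -5)/(1/(-2 - 15)))² = ((-24 + 26)/(-18 - 11) + (6*(-5))/(1/(-2 - 15)))² = (2/(-29) - 30/(1/(-17)))² = (2*(-1/29) - 30/(-1/17))² = (-2/29 - 30*(-17))² = (-2/29 + 510)² = (14788/29)² = 218684944/841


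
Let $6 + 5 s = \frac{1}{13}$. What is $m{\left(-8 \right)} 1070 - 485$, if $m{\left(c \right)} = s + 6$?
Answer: $\frac{60677}{13} \approx 4667.5$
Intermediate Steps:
$s = - \frac{77}{65}$ ($s = - \frac{6}{5} + \frac{1}{5 \cdot 13} = - \frac{6}{5} + \frac{1}{5} \cdot \frac{1}{13} = - \frac{6}{5} + \frac{1}{65} = - \frac{77}{65} \approx -1.1846$)
$m{\left(c \right)} = \frac{313}{65}$ ($m{\left(c \right)} = - \frac{77}{65} + 6 = \frac{313}{65}$)
$m{\left(-8 \right)} 1070 - 485 = \frac{313}{65} \cdot 1070 - 485 = \frac{66982}{13} - 485 = \frac{60677}{13}$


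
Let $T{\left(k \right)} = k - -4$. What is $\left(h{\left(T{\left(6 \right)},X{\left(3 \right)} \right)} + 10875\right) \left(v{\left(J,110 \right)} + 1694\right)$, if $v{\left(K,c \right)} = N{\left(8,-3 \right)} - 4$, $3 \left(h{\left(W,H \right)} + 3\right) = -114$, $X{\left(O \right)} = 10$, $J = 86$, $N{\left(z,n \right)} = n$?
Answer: $18276958$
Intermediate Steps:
$T{\left(k \right)} = 4 + k$ ($T{\left(k \right)} = k + 4 = 4 + k$)
$h{\left(W,H \right)} = -41$ ($h{\left(W,H \right)} = -3 + \frac{1}{3} \left(-114\right) = -3 - 38 = -41$)
$v{\left(K,c \right)} = -7$ ($v{\left(K,c \right)} = -3 - 4 = -7$)
$\left(h{\left(T{\left(6 \right)},X{\left(3 \right)} \right)} + 10875\right) \left(v{\left(J,110 \right)} + 1694\right) = \left(-41 + 10875\right) \left(-7 + 1694\right) = 10834 \cdot 1687 = 18276958$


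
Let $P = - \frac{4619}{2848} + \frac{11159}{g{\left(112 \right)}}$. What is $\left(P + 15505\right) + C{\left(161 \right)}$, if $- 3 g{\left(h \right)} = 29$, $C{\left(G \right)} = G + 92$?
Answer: $\frac{1206008289}{82592} \approx 14602.0$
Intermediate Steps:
$C{\left(G \right)} = 92 + G$
$g{\left(h \right)} = - \frac{29}{3}$ ($g{\left(h \right)} = \left(- \frac{1}{3}\right) 29 = - \frac{29}{3}$)
$P = - \frac{95476447}{82592}$ ($P = - \frac{4619}{2848} + \frac{11159}{- \frac{29}{3}} = \left(-4619\right) \frac{1}{2848} + 11159 \left(- \frac{3}{29}\right) = - \frac{4619}{2848} - \frac{33477}{29} = - \frac{95476447}{82592} \approx -1156.0$)
$\left(P + 15505\right) + C{\left(161 \right)} = \left(- \frac{95476447}{82592} + 15505\right) + \left(92 + 161\right) = \frac{1185112513}{82592} + 253 = \frac{1206008289}{82592}$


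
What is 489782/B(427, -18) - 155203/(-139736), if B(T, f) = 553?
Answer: 68526004811/77274008 ≈ 886.79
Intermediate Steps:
489782/B(427, -18) - 155203/(-139736) = 489782/553 - 155203/(-139736) = 489782*(1/553) - 155203*(-1/139736) = 489782/553 + 155203/139736 = 68526004811/77274008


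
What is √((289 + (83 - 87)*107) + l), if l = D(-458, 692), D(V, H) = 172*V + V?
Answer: I*√79373 ≈ 281.73*I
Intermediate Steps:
D(V, H) = 173*V
l = -79234 (l = 173*(-458) = -79234)
√((289 + (83 - 87)*107) + l) = √((289 + (83 - 87)*107) - 79234) = √((289 - 4*107) - 79234) = √((289 - 428) - 79234) = √(-139 - 79234) = √(-79373) = I*√79373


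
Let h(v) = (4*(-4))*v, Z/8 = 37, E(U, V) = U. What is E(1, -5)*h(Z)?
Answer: -4736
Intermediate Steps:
Z = 296 (Z = 8*37 = 296)
h(v) = -16*v
E(1, -5)*h(Z) = 1*(-16*296) = 1*(-4736) = -4736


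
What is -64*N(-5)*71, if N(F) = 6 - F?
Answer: -49984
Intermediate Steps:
-64*N(-5)*71 = -64*(6 - 1*(-5))*71 = -64*(6 + 5)*71 = -64*11*71 = -704*71 = -49984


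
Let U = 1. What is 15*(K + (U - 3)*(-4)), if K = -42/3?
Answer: -90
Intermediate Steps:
K = -14 (K = -42/3 = -6*7/3 = -14)
15*(K + (U - 3)*(-4)) = 15*(-14 + (1 - 3)*(-4)) = 15*(-14 - 2*(-4)) = 15*(-14 + 8) = 15*(-6) = -90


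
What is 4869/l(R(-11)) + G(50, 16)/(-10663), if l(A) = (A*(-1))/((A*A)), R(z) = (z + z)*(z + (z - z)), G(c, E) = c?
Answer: -12564191624/10663 ≈ -1.1783e+6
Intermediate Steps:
R(z) = 2*z**2 (R(z) = (2*z)*(z + 0) = (2*z)*z = 2*z**2)
l(A) = -1/A (l(A) = (-A)/(A**2) = (-A)/A**2 = -1/A)
4869/l(R(-11)) + G(50, 16)/(-10663) = 4869/((-1/(2*(-11)**2))) + 50/(-10663) = 4869/((-1/(2*121))) + 50*(-1/10663) = 4869/((-1/242)) - 50/10663 = 4869/((-1*1/242)) - 50/10663 = 4869/(-1/242) - 50/10663 = 4869*(-242) - 50/10663 = -1178298 - 50/10663 = -12564191624/10663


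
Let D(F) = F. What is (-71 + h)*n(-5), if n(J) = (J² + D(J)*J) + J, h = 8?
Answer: -2835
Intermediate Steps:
n(J) = J + 2*J² (n(J) = (J² + J*J) + J = (J² + J²) + J = 2*J² + J = J + 2*J²)
(-71 + h)*n(-5) = (-71 + 8)*(-5*(1 + 2*(-5))) = -(-315)*(1 - 10) = -(-315)*(-9) = -63*45 = -2835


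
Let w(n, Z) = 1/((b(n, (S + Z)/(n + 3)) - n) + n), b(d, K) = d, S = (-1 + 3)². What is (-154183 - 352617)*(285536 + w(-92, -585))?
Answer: -3328321703700/23 ≈ -1.4471e+11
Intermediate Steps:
S = 4 (S = 2² = 4)
w(n, Z) = 1/n (w(n, Z) = 1/((n - n) + n) = 1/(0 + n) = 1/n)
(-154183 - 352617)*(285536 + w(-92, -585)) = (-154183 - 352617)*(285536 + 1/(-92)) = -506800*(285536 - 1/92) = -506800*26269311/92 = -3328321703700/23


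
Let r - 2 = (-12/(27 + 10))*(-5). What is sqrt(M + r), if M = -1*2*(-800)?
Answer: sqrt(2195358)/37 ≈ 40.045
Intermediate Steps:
r = 134/37 (r = 2 + (-12/(27 + 10))*(-5) = 2 + (-12/37)*(-5) = 2 + ((1/37)*(-12))*(-5) = 2 - 12/37*(-5) = 2 + 60/37 = 134/37 ≈ 3.6216)
M = 1600 (M = -2*(-800) = 1600)
sqrt(M + r) = sqrt(1600 + 134/37) = sqrt(59334/37) = sqrt(2195358)/37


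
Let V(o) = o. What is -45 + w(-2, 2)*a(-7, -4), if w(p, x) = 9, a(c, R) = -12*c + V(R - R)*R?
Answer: 711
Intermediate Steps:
a(c, R) = -12*c (a(c, R) = -12*c + (R - R)*R = -12*c + 0*R = -12*c + 0 = -12*c)
-45 + w(-2, 2)*a(-7, -4) = -45 + 9*(-12*(-7)) = -45 + 9*84 = -45 + 756 = 711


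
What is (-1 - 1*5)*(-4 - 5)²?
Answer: -486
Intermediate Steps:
(-1 - 1*5)*(-4 - 5)² = (-1 - 5)*(-9)² = -6*81 = -486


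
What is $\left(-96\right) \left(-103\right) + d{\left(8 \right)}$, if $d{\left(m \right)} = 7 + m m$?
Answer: $9959$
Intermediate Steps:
$d{\left(m \right)} = 7 + m^{2}$
$\left(-96\right) \left(-103\right) + d{\left(8 \right)} = \left(-96\right) \left(-103\right) + \left(7 + 8^{2}\right) = 9888 + \left(7 + 64\right) = 9888 + 71 = 9959$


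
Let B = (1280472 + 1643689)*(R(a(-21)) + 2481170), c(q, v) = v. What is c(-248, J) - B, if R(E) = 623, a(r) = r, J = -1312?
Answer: -7257162301985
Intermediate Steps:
B = 7257162300673 (B = (1280472 + 1643689)*(623 + 2481170) = 2924161*2481793 = 7257162300673)
c(-248, J) - B = -1312 - 1*7257162300673 = -1312 - 7257162300673 = -7257162301985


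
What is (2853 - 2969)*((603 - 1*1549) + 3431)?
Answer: -288260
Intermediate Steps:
(2853 - 2969)*((603 - 1*1549) + 3431) = -116*((603 - 1549) + 3431) = -116*(-946 + 3431) = -116*2485 = -288260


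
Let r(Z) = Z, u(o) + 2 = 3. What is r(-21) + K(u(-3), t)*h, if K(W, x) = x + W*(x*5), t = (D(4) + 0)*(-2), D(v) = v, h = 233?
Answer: -11205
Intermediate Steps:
u(o) = 1 (u(o) = -2 + 3 = 1)
t = -8 (t = (4 + 0)*(-2) = 4*(-2) = -8)
K(W, x) = x + 5*W*x (K(W, x) = x + W*(5*x) = x + 5*W*x)
r(-21) + K(u(-3), t)*h = -21 - 8*(1 + 5*1)*233 = -21 - 8*(1 + 5)*233 = -21 - 8*6*233 = -21 - 48*233 = -21 - 11184 = -11205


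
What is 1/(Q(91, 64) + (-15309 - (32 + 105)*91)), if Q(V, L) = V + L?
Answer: -1/27621 ≈ -3.6204e-5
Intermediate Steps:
Q(V, L) = L + V
1/(Q(91, 64) + (-15309 - (32 + 105)*91)) = 1/((64 + 91) + (-15309 - (32 + 105)*91)) = 1/(155 + (-15309 - 137*91)) = 1/(155 + (-15309 - 1*12467)) = 1/(155 + (-15309 - 12467)) = 1/(155 - 27776) = 1/(-27621) = -1/27621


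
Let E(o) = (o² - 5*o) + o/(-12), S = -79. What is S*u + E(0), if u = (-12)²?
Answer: -11376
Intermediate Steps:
u = 144
E(o) = o² - 61*o/12 (E(o) = (o² - 5*o) + o*(-1/12) = (o² - 5*o) - o/12 = o² - 61*o/12)
S*u + E(0) = -79*144 + (1/12)*0*(-61 + 12*0) = -11376 + (1/12)*0*(-61 + 0) = -11376 + (1/12)*0*(-61) = -11376 + 0 = -11376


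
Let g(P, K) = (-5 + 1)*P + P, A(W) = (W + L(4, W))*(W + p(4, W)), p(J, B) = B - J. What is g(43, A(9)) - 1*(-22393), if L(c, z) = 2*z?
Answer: 22264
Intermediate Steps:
A(W) = 3*W*(-4 + 2*W) (A(W) = (W + 2*W)*(W + (W - 1*4)) = (3*W)*(W + (W - 4)) = (3*W)*(W + (-4 + W)) = (3*W)*(-4 + 2*W) = 3*W*(-4 + 2*W))
g(P, K) = -3*P (g(P, K) = -4*P + P = -3*P)
g(43, A(9)) - 1*(-22393) = -3*43 - 1*(-22393) = -129 + 22393 = 22264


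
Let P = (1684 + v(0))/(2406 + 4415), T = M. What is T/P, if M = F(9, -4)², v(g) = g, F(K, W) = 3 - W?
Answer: 334229/1684 ≈ 198.47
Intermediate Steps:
M = 49 (M = (3 - 1*(-4))² = (3 + 4)² = 7² = 49)
T = 49
P = 1684/6821 (P = (1684 + 0)/(2406 + 4415) = 1684/6821 ≈ 0.24688)
T/P = 49/(1684/6821) = 49*(6821/1684) = 334229/1684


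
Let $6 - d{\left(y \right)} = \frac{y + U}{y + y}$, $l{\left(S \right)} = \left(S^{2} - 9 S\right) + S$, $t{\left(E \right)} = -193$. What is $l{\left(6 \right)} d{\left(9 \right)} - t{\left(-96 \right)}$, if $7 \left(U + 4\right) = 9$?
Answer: $\frac{2629}{21} \approx 125.19$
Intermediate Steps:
$U = - \frac{19}{7}$ ($U = -4 + \frac{1}{7} \cdot 9 = -4 + \frac{9}{7} = - \frac{19}{7} \approx -2.7143$)
$l{\left(S \right)} = S^{2} - 8 S$
$d{\left(y \right)} = 6 - \frac{- \frac{19}{7} + y}{2 y}$ ($d{\left(y \right)} = 6 - \frac{y - \frac{19}{7}}{y + y} = 6 - \frac{- \frac{19}{7} + y}{2 y}$)
$l{\left(6 \right)} d{\left(9 \right)} - t{\left(-96 \right)} = 6 \left(-8 + 6\right) \frac{19 + 77 \cdot 9}{14 \cdot 9} - -193 = 6 \left(-2\right) \frac{1}{14} \cdot \frac{1}{9} \left(19 + 693\right) + 193 = - 12 \cdot \frac{1}{14} \cdot \frac{1}{9} \cdot 712 + 193 = \left(-12\right) \frac{356}{63} + 193 = - \frac{1424}{21} + 193 = \frac{2629}{21}$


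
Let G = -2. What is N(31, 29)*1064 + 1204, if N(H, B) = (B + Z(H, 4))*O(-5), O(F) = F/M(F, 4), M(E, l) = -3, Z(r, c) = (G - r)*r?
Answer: -5284468/3 ≈ -1.7615e+6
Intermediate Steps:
Z(r, c) = r*(-2 - r) (Z(r, c) = (-2 - r)*r = r*(-2 - r))
O(F) = -F/3 (O(F) = F/(-3) = F*(-1/3) = -F/3)
N(H, B) = 5*B/3 - 5*H*(2 + H)/3 (N(H, B) = (B - H*(2 + H))*(-1/3*(-5)) = (B - H*(2 + H))*(5/3) = 5*B/3 - 5*H*(2 + H)/3)
N(31, 29)*1064 + 1204 = ((5/3)*29 - 5/3*31*(2 + 31))*1064 + 1204 = (145/3 - 5/3*31*33)*1064 + 1204 = (145/3 - 1705)*1064 + 1204 = -4970/3*1064 + 1204 = -5288080/3 + 1204 = -5284468/3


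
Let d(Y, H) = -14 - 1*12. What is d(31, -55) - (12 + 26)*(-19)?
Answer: 696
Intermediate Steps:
d(Y, H) = -26 (d(Y, H) = -14 - 12 = -26)
d(31, -55) - (12 + 26)*(-19) = -26 - (12 + 26)*(-19) = -26 - 38*(-19) = -26 - 1*(-722) = -26 + 722 = 696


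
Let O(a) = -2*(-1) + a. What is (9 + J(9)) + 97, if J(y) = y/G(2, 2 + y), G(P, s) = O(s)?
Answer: 1387/13 ≈ 106.69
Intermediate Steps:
O(a) = 2 + a
G(P, s) = 2 + s
J(y) = y/(4 + y) (J(y) = y/(2 + (2 + y)) = y/(4 + y))
(9 + J(9)) + 97 = (9 + 9/(4 + 9)) + 97 = (9 + 9/13) + 97 = 126/13 + 97 = 1387/13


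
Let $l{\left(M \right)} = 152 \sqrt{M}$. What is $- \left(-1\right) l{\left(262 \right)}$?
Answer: $152 \sqrt{262} \approx 2460.3$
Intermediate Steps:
$- \left(-1\right) l{\left(262 \right)} = - \left(-1\right) 152 \sqrt{262} = - \left(-152\right) \sqrt{262} = 152 \sqrt{262}$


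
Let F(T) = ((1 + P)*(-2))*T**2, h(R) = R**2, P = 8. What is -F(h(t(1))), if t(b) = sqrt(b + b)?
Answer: 72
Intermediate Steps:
t(b) = sqrt(2)*sqrt(b) (t(b) = sqrt(2*b) = sqrt(2)*sqrt(b))
F(T) = -18*T**2 (F(T) = ((1 + 8)*(-2))*T**2 = (9*(-2))*T**2 = -18*T**2)
-F(h(t(1))) = -(-18)*((sqrt(2)*sqrt(1))**2)**2 = -(-18)*((sqrt(2)*1)**2)**2 = -(-18)*((sqrt(2))**2)**2 = -(-18)*2**2 = -(-18)*4 = -1*(-72) = 72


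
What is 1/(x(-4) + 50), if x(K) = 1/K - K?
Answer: 4/215 ≈ 0.018605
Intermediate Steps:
x(K) = 1/K - K
1/(x(-4) + 50) = 1/((1/(-4) - 1*(-4)) + 50) = 1/((-1/4 + 4) + 50) = 1/(15/4 + 50) = 1/(215/4) = 4/215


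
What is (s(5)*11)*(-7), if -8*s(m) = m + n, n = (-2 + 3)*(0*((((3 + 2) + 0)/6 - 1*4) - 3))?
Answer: 385/8 ≈ 48.125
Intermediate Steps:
n = 0 (n = 1*(0*(((5 + 0)*(1/6) - 4) - 3)) = 1*(0*((5*(1/6) - 4) - 3)) = 1*(0*((5/6 - 4) - 3)) = 1*(0*(-19/6 - 3)) = 1*(0*(-37/6)) = 1*0 = 0)
s(m) = -m/8 (s(m) = -(m + 0)/8 = -m/8)
(s(5)*11)*(-7) = (-1/8*5*11)*(-7) = -5/8*11*(-7) = -55/8*(-7) = 385/8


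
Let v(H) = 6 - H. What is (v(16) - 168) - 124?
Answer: -302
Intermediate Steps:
(v(16) - 168) - 124 = ((6 - 1*16) - 168) - 124 = ((6 - 16) - 168) - 124 = (-10 - 168) - 124 = -178 - 124 = -302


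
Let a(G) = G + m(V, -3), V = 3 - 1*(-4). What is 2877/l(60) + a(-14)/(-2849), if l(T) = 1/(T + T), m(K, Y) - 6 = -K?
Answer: 983588775/2849 ≈ 3.4524e+5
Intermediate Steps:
V = 7 (V = 3 + 4 = 7)
m(K, Y) = 6 - K
a(G) = -1 + G (a(G) = G + (6 - 1*7) = G + (6 - 7) = G - 1 = -1 + G)
l(T) = 1/(2*T)
2877/l(60) + a(-14)/(-2849) = 2877/(((½)/60)) + (-1 - 14)/(-2849) = 2877/(((½)*(1/60))) - 15*(-1/2849) = 2877/(1/120) + 15/2849 = 2877*120 + 15/2849 = 345240 + 15/2849 = 983588775/2849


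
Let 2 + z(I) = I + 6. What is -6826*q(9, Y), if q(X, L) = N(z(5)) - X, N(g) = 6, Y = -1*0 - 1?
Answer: 20478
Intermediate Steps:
Y = -1 (Y = 0 - 1 = -1)
z(I) = 4 + I (z(I) = -2 + (I + 6) = -2 + (6 + I) = 4 + I)
q(X, L) = 6 - X
-6826*q(9, Y) = -6826*(6 - 1*9) = -6826*(6 - 9) = -6826*(-3) = 20478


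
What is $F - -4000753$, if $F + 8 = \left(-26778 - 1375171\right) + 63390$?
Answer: $2662186$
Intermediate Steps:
$F = -1338567$ ($F = -8 + \left(\left(-26778 - 1375171\right) + 63390\right) = -8 + \left(-1401949 + 63390\right) = -8 - 1338559 = -1338567$)
$F - -4000753 = -1338567 - -4000753 = -1338567 + 4000753 = 2662186$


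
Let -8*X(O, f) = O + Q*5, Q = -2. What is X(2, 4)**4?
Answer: 1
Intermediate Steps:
X(O, f) = 5/4 - O/8 (X(O, f) = -(O - 2*5)/8 = -(O - 10)/8 = -(-10 + O)/8 = 5/4 - O/8)
X(2, 4)**4 = (5/4 - 1/8*2)**4 = (5/4 - 1/4)**4 = 1**4 = 1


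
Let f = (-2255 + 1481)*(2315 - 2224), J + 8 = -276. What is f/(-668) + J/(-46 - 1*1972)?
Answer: 35581381/337006 ≈ 105.58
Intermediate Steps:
J = -284 (J = -8 - 276 = -284)
f = -70434 (f = -774*91 = -70434)
f/(-668) + J/(-46 - 1*1972) = -70434/(-668) - 284/(-46 - 1*1972) = -70434*(-1/668) - 284/(-46 - 1972) = 35217/334 - 284/(-2018) = 35217/334 - 284*(-1/2018) = 35217/334 + 142/1009 = 35581381/337006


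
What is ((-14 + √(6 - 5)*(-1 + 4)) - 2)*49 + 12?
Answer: -625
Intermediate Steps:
((-14 + √(6 - 5)*(-1 + 4)) - 2)*49 + 12 = ((-14 + √1*3) - 2)*49 + 12 = ((-14 + 1*3) - 2)*49 + 12 = ((-14 + 3) - 2)*49 + 12 = (-11 - 2)*49 + 12 = -13*49 + 12 = -637 + 12 = -625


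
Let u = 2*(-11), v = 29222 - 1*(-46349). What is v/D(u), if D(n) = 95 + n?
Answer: 75571/73 ≈ 1035.2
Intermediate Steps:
v = 75571 (v = 29222 + 46349 = 75571)
u = -22
v/D(u) = 75571/(95 - 22) = 75571/73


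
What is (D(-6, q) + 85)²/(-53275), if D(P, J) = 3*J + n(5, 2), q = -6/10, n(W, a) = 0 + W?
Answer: -194481/1331875 ≈ -0.14602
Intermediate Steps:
n(W, a) = W
q = -⅗ (q = -6*⅒ = -⅗ ≈ -0.60000)
D(P, J) = 5 + 3*J (D(P, J) = 3*J + 5 = 5 + 3*J)
(D(-6, q) + 85)²/(-53275) = ((5 + 3*(-⅗)) + 85)²/(-53275) = ((5 - 9/5) + 85)²*(-1/53275) = (16/5 + 85)²*(-1/53275) = (441/5)²*(-1/53275) = (194481/25)*(-1/53275) = -194481/1331875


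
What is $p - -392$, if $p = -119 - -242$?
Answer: $515$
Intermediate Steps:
$p = 123$ ($p = -119 + 242 = 123$)
$p - -392 = 123 - -392 = 123 + 392 = 515$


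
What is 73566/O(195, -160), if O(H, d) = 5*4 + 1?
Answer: 24522/7 ≈ 3503.1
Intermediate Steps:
O(H, d) = 21 (O(H, d) = 20 + 1 = 21)
73566/O(195, -160) = 73566/21 = 73566*(1/21) = 24522/7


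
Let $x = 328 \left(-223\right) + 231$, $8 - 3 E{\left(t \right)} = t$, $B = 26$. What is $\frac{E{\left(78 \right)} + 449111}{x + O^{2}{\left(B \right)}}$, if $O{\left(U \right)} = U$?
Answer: $- \frac{1347263}{216711} \approx -6.2169$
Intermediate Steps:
$E{\left(t \right)} = \frac{8}{3} - \frac{t}{3}$
$x = -72913$ ($x = -73144 + 231 = -72913$)
$\frac{E{\left(78 \right)} + 449111}{x + O^{2}{\left(B \right)}} = \frac{\left(\frac{8}{3} - 26\right) + 449111}{-72913 + 26^{2}} = \frac{\left(\frac{8}{3} - 26\right) + 449111}{-72913 + 676} = \frac{- \frac{70}{3} + 449111}{-72237} = \frac{1347263}{3} \left(- \frac{1}{72237}\right) = - \frac{1347263}{216711}$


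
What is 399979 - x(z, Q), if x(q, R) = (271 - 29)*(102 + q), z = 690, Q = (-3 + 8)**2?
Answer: 208315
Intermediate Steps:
Q = 25 (Q = 5**2 = 25)
x(q, R) = 24684 + 242*q (x(q, R) = 242*(102 + q) = 24684 + 242*q)
399979 - x(z, Q) = 399979 - (24684 + 242*690) = 399979 - (24684 + 166980) = 399979 - 1*191664 = 399979 - 191664 = 208315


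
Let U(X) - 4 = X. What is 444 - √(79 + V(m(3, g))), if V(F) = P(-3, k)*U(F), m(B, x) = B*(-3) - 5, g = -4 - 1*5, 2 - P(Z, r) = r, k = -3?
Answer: 444 - √29 ≈ 438.61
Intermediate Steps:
P(Z, r) = 2 - r
U(X) = 4 + X
g = -9 (g = -4 - 5 = -9)
m(B, x) = -5 - 3*B (m(B, x) = -3*B - 5 = -5 - 3*B)
V(F) = 20 + 5*F (V(F) = (2 - 1*(-3))*(4 + F) = (2 + 3)*(4 + F) = 5*(4 + F) = 20 + 5*F)
444 - √(79 + V(m(3, g))) = 444 - √(79 + (20 + 5*(-5 - 3*3))) = 444 - √(79 + (20 + 5*(-5 - 9))) = 444 - √(79 + (20 + 5*(-14))) = 444 - √(79 + (20 - 70)) = 444 - √(79 - 50) = 444 - √29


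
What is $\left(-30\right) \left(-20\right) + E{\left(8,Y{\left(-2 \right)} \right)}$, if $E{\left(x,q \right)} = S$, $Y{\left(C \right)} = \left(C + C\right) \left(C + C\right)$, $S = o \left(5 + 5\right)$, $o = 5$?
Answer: $650$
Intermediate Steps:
$S = 50$ ($S = 5 \left(5 + 5\right) = 5 \cdot 10 = 50$)
$Y{\left(C \right)} = 4 C^{2}$ ($Y{\left(C \right)} = 2 C 2 C = 4 C^{2}$)
$E{\left(x,q \right)} = 50$
$\left(-30\right) \left(-20\right) + E{\left(8,Y{\left(-2 \right)} \right)} = \left(-30\right) \left(-20\right) + 50 = 600 + 50 = 650$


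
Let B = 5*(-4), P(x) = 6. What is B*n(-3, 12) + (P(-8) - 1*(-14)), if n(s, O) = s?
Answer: 80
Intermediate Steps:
B = -20
B*n(-3, 12) + (P(-8) - 1*(-14)) = -20*(-3) + (6 - 1*(-14)) = 60 + (6 + 14) = 60 + 20 = 80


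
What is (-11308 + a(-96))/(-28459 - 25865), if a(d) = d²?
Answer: 523/13581 ≈ 0.038510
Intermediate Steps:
(-11308 + a(-96))/(-28459 - 25865) = (-11308 + (-96)²)/(-28459 - 25865) = (-11308 + 9216)/(-54324) = -2092*(-1/54324) = 523/13581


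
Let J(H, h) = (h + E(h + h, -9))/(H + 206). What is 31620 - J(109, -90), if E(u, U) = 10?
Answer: 1992076/63 ≈ 31620.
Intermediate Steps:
J(H, h) = (10 + h)/(206 + H) (J(H, h) = (h + 10)/(H + 206) = (10 + h)/(206 + H))
31620 - J(109, -90) = 31620 - (10 - 90)/(206 + 109) = 31620 - (-80)/315 = 31620 - 1*(-16/63) = 31620 + 16/63 = 1992076/63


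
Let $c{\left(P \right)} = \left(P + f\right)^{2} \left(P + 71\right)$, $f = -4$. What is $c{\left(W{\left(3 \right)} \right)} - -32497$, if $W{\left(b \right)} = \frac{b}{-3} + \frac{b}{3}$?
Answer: $33633$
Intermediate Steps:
$W{\left(b \right)} = 0$ ($W{\left(b \right)} = b \left(- \frac{1}{3}\right) + b \frac{1}{3} = - \frac{b}{3} + \frac{b}{3} = 0$)
$c{\left(P \right)} = \left(-4 + P\right)^{2} \left(71 + P\right)$ ($c{\left(P \right)} = \left(P - 4\right)^{2} \left(P + 71\right) = \left(-4 + P\right)^{2} \left(71 + P\right)$)
$c{\left(W{\left(3 \right)} \right)} - -32497 = \left(-4 + 0\right)^{2} \left(71 + 0\right) - -32497 = \left(-4\right)^{2} \cdot 71 + 32497 = 16 \cdot 71 + 32497 = 1136 + 32497 = 33633$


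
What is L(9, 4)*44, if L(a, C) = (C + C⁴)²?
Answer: 2974400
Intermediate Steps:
L(9, 4)*44 = (4²*(1 + 4³)²)*44 = (16*(1 + 64)²)*44 = (16*65²)*44 = (16*4225)*44 = 67600*44 = 2974400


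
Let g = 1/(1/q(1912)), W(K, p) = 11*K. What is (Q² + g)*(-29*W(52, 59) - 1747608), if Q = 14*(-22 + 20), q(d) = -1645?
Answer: 1518972756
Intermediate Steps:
Q = -28 (Q = 14*(-2) = -28)
g = -1645 (g = 1/(1/(-1645)) = 1/(-1/1645) = -1645)
(Q² + g)*(-29*W(52, 59) - 1747608) = ((-28)² - 1645)*(-319*52 - 1747608) = (784 - 1645)*(-29*572 - 1747608) = -861*(-16588 - 1747608) = -861*(-1764196) = 1518972756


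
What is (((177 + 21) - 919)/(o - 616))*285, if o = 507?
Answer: 205485/109 ≈ 1885.2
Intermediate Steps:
(((177 + 21) - 919)/(o - 616))*285 = (((177 + 21) - 919)/(507 - 616))*285 = ((198 - 919)/(-109))*285 = -721*(-1/109)*285 = (721/109)*285 = 205485/109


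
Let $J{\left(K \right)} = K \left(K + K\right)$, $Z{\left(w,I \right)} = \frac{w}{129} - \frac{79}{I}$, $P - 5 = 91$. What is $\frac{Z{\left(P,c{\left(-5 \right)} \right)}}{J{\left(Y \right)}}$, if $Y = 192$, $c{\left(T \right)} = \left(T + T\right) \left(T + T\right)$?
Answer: $- \frac{197}{317030400} \approx -6.2139 \cdot 10^{-7}$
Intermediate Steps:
$P = 96$ ($P = 5 + 91 = 96$)
$c{\left(T \right)} = 4 T^{2}$ ($c{\left(T \right)} = 2 T 2 T = 4 T^{2}$)
$Z{\left(w,I \right)} = - \frac{79}{I} + \frac{w}{129}$ ($Z{\left(w,I \right)} = w \frac{1}{129} - \frac{79}{I} = \frac{w}{129} - \frac{79}{I} = - \frac{79}{I} + \frac{w}{129}$)
$J{\left(K \right)} = 2 K^{2}$ ($J{\left(K \right)} = K 2 K = 2 K^{2}$)
$\frac{Z{\left(P,c{\left(-5 \right)} \right)}}{J{\left(Y \right)}} = \frac{- \frac{79}{4 \left(-5\right)^{2}} + \frac{1}{129} \cdot 96}{2 \cdot 192^{2}} = \frac{- \frac{79}{4 \cdot 25} + \frac{32}{43}}{2 \cdot 36864} = \frac{- \frac{79}{100} + \frac{32}{43}}{73728} = \left(\left(-79\right) \frac{1}{100} + \frac{32}{43}\right) \frac{1}{73728} = \left(- \frac{79}{100} + \frac{32}{43}\right) \frac{1}{73728} = \left(- \frac{197}{4300}\right) \frac{1}{73728} = - \frac{197}{317030400}$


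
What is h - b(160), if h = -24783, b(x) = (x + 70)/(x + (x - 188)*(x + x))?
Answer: -21809017/880 ≈ -24783.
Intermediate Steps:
b(x) = (70 + x)/(x + 2*x*(-188 + x)) (b(x) = (70 + x)/(x + (-188 + x)*(2*x)) = (70 + x)/(x + 2*x*(-188 + x)))
h - b(160) = -24783 - (70 + 160)/(160*(-375 + 2*160)) = -24783 - 230/(160*(-375 + 320)) = -24783 - 230/(160*(-55)) = -24783 - (-1)*230/(160*55) = -24783 - 1*(-23/880) = -24783 + 23/880 = -21809017/880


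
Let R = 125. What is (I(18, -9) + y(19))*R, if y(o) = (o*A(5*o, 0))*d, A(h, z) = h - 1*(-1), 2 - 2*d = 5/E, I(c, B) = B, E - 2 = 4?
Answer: 131875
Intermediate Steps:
E = 6 (E = 2 + 4 = 6)
d = 7/12 (d = 1 - 5/(2*6) = 1 - ½*⅚ = 1 - 5/12 = 7/12 ≈ 0.58333)
A(h, z) = 1 + h (A(h, z) = h + 1 = 1 + h)
y(o) = 7*o*(1 + 5*o)/12 (y(o) = (o*(1 + 5*o))*(7/12) = 7*o*(1 + 5*o)/12)
(I(18, -9) + y(19))*R = (-9 + (7/12)*19*(1 + 5*19))*125 = (-9 + (7/12)*19*(1 + 95))*125 = (-9 + (7/12)*19*96)*125 = (-9 + 1064)*125 = 1055*125 = 131875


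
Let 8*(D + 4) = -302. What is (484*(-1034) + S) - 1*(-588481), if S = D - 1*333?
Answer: 350601/4 ≈ 87650.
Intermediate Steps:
D = -167/4 (D = -4 + (⅛)*(-302) = -4 - 151/4 = -167/4 ≈ -41.750)
S = -1499/4 (S = -167/4 - 1*333 = -167/4 - 333 = -1499/4 ≈ -374.75)
(484*(-1034) + S) - 1*(-588481) = (484*(-1034) - 1499/4) - 1*(-588481) = (-500456 - 1499/4) + 588481 = -2003323/4 + 588481 = 350601/4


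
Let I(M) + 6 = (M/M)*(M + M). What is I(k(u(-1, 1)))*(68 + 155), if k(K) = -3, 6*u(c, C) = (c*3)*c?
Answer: -2676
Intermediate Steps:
u(c, C) = c²/2 (u(c, C) = ((c*3)*c)/6 = ((3*c)*c)/6 = (3*c²)/6 = c²/2)
I(M) = -6 + 2*M (I(M) = -6 + (M/M)*(M + M) = -6 + 1*(2*M) = -6 + 2*M)
I(k(u(-1, 1)))*(68 + 155) = (-6 + 2*(-3))*(68 + 155) = (-6 - 6)*223 = -12*223 = -2676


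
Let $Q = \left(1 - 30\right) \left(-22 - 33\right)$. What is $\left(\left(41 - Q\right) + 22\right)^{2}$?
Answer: $2347024$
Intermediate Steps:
$Q = 1595$ ($Q = \left(-29\right) \left(-55\right) = 1595$)
$\left(\left(41 - Q\right) + 22\right)^{2} = \left(\left(41 - 1595\right) + 22\right)^{2} = \left(-1554 + 22\right)^{2} = \left(-1532\right)^{2} = 2347024$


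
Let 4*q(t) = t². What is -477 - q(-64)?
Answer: -1501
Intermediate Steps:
q(t) = t²/4
-477 - q(-64) = -477 - (-64)²/4 = -477 - 4096/4 = -477 - 1*1024 = -477 - 1024 = -1501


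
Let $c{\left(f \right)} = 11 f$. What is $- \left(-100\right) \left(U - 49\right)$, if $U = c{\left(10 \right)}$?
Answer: $6100$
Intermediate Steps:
$U = 110$ ($U = 11 \cdot 10 = 110$)
$- \left(-100\right) \left(U - 49\right) = - \left(-100\right) \left(110 - 49\right) = - \left(-100\right) 61 = \left(-1\right) \left(-6100\right) = 6100$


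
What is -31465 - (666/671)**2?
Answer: -14167276621/450241 ≈ -31466.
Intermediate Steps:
-31465 - (666/671)**2 = -31465 - 1*443556/450241 = -31465 - 443556/450241 = -14167276621/450241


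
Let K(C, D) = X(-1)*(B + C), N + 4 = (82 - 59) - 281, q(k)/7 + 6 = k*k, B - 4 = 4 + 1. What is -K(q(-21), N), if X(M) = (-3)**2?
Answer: -27486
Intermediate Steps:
B = 9 (B = 4 + (4 + 1) = 4 + 5 = 9)
q(k) = -42 + 7*k**2 (q(k) = -42 + 7*(k*k) = -42 + 7*k**2)
N = -262 (N = -4 + ((82 - 59) - 281) = -4 + (23 - 281) = -4 - 258 = -262)
X(M) = 9
K(C, D) = 81 + 9*C (K(C, D) = 9*(9 + C) = 81 + 9*C)
-K(q(-21), N) = -(81 + 9*(-42 + 7*(-21)**2)) = -(81 + 9*(-42 + 7*441)) = -(81 + 9*(-42 + 3087)) = -(81 + 9*3045) = -(81 + 27405) = -1*27486 = -27486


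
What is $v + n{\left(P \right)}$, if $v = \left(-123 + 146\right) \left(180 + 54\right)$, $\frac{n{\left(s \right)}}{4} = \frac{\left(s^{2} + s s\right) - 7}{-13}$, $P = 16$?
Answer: $\frac{67946}{13} \approx 5226.6$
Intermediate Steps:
$n{\left(s \right)} = \frac{28}{13} - \frac{8 s^{2}}{13}$ ($n{\left(s \right)} = 4 \frac{\left(s^{2} + s s\right) - 7}{-13} = 4 \left(\left(s^{2} + s^{2}\right) - 7\right) \left(- \frac{1}{13}\right) = 4 \left(2 s^{2} - 7\right) \left(- \frac{1}{13}\right) = 4 \left(-7 + 2 s^{2}\right) \left(- \frac{1}{13}\right) = 4 \left(\frac{7}{13} - \frac{2 s^{2}}{13}\right) = \frac{28}{13} - \frac{8 s^{2}}{13}$)
$v = 5382$ ($v = 23 \cdot 234 = 5382$)
$v + n{\left(P \right)} = 5382 + \left(\frac{28}{13} - \frac{8 \cdot 16^{2}}{13}\right) = 5382 + \left(\frac{28}{13} - \frac{2048}{13}\right) = 5382 - \frac{2020}{13} = \frac{67946}{13}$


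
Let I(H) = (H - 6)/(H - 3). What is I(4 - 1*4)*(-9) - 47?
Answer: -65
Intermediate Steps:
I(H) = (-6 + H)/(-3 + H)
I(4 - 1*4)*(-9) - 47 = ((-6 + (4 - 1*4))/(-3 + (4 - 1*4)))*(-9) - 47 = ((-6 + (4 - 4))/(-3 + (4 - 4)))*(-9) - 47 = ((-6 + 0)/(-3 + 0))*(-9) - 47 = (-6/(-3))*(-9) - 47 = -⅓*(-6)*(-9) - 47 = 2*(-9) - 47 = -18 - 47 = -65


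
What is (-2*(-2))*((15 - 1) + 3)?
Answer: 68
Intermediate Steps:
(-2*(-2))*((15 - 1) + 3) = 4*(14 + 3) = 4*17 = 68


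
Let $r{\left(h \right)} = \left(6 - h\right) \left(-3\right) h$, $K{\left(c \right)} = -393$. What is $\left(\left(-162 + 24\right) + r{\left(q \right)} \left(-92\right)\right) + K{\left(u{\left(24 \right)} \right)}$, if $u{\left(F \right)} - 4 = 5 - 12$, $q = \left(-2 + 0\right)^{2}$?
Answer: $1677$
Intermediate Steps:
$q = 4$ ($q = \left(-2\right)^{2} = 4$)
$u{\left(F \right)} = -3$ ($u{\left(F \right)} = 4 + \left(5 - 12\right) = 4 - 7 = -3$)
$r{\left(h \right)} = h \left(-18 + 3 h\right)$ ($r{\left(h \right)} = \left(-18 + 3 h\right) h = h \left(-18 + 3 h\right)$)
$\left(\left(-162 + 24\right) + r{\left(q \right)} \left(-92\right)\right) + K{\left(u{\left(24 \right)} \right)} = \left(\left(-162 + 24\right) + 3 \cdot 4 \left(-6 + 4\right) \left(-92\right)\right) - 393 = \left(-138 + 3 \cdot 4 \left(-2\right) \left(-92\right)\right) - 393 = \left(-138 - -2208\right) - 393 = \left(-138 + 2208\right) - 393 = 2070 - 393 = 1677$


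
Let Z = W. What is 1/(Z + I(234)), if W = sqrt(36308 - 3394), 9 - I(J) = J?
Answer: -225/17711 - sqrt(32914)/17711 ≈ -0.022947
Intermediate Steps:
I(J) = 9 - J
W = sqrt(32914) ≈ 181.42
Z = sqrt(32914) ≈ 181.42
1/(Z + I(234)) = 1/(sqrt(32914) + (9 - 1*234)) = 1/(sqrt(32914) + (9 - 234)) = 1/(sqrt(32914) - 225) = 1/(-225 + sqrt(32914))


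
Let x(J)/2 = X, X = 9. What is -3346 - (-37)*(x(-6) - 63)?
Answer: -5011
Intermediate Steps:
x(J) = 18 (x(J) = 2*9 = 18)
-3346 - (-37)*(x(-6) - 63) = -3346 - (-37)*(18 - 63) = -3346 - (-37)*(-45) = -3346 - 1*1665 = -3346 - 1665 = -5011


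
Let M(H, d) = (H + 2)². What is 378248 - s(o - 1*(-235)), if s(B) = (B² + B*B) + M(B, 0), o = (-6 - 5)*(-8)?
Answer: 63965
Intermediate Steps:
M(H, d) = (2 + H)²
o = 88 (o = -11*(-8) = 88)
s(B) = (2 + B)² + 2*B² (s(B) = (B² + B*B) + (2 + B)² = (B² + B²) + (2 + B)² = 2*B² + (2 + B)² = (2 + B)² + 2*B²)
378248 - s(o - 1*(-235)) = 378248 - ((2 + (88 - 1*(-235)))² + 2*(88 - 1*(-235))²) = 378248 - ((2 + (88 + 235))² + 2*(88 + 235)²) = 378248 - ((2 + 323)² + 2*323²) = 378248 - (325² + 2*104329) = 378248 - (105625 + 208658) = 378248 - 1*314283 = 378248 - 314283 = 63965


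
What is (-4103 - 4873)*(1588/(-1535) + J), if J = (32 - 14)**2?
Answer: -4449869952/1535 ≈ -2.8989e+6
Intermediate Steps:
J = 324 (J = 18**2 = 324)
(-4103 - 4873)*(1588/(-1535) + J) = (-4103 - 4873)*(1588/(-1535) + 324) = -8976*(1588*(-1/1535) + 324) = -8976*(-1588/1535 + 324) = -8976*495752/1535 = -4449869952/1535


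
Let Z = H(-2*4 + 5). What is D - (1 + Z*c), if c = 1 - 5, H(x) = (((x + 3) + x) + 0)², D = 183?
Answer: 218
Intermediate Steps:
H(x) = (3 + 2*x)² (H(x) = (((3 + x) + x) + 0)² = ((3 + 2*x) + 0)² = (3 + 2*x)²)
c = -4
Z = 9 (Z = (3 + 2*(-2*4 + 5))² = (3 + 2*(-8 + 5))² = (3 + 2*(-3))² = (3 - 6)² = (-3)² = 9)
D - (1 + Z*c) = 183 - (1 + 9*(-4)) = 183 - (1 - 36) = 183 - 1*(-35) = 183 + 35 = 218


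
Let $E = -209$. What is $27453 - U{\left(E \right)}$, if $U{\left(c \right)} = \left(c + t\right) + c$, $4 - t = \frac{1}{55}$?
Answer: $\frac{1532686}{55} \approx 27867.0$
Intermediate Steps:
$t = \frac{219}{55}$ ($t = 4 - \frac{1}{55} = \frac{219}{55} \approx 3.9818$)
$U{\left(c \right)} = \frac{219}{55} + 2 c$ ($U{\left(c \right)} = \left(c + \frac{219}{55}\right) + c = \left(\frac{219}{55} + c\right) + c = \frac{219}{55} + 2 c$)
$27453 - U{\left(E \right)} = 27453 - \left(\frac{219}{55} + 2 \left(-209\right)\right) = 27453 - \left(\frac{219}{55} - 418\right) = 27453 - - \frac{22771}{55} = 27453 + \frac{22771}{55} = \frac{1532686}{55}$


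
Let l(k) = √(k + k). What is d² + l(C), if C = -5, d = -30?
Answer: 900 + I*√10 ≈ 900.0 + 3.1623*I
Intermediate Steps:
l(k) = √2*√k (l(k) = √(2*k) = √2*√k)
d² + l(C) = (-30)² + √2*√(-5) = 900 + √2*(I*√5) = 900 + I*√10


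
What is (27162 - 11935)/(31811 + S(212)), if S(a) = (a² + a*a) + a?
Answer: 15227/121911 ≈ 0.12490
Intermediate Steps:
S(a) = a + 2*a² (S(a) = (a² + a²) + a = 2*a² + a = a + 2*a²)
(27162 - 11935)/(31811 + S(212)) = (27162 - 11935)/(31811 + 212*(1 + 2*212)) = 15227/(31811 + 212*(1 + 424)) = 15227/(31811 + 212*425) = 15227/(31811 + 90100) = 15227/121911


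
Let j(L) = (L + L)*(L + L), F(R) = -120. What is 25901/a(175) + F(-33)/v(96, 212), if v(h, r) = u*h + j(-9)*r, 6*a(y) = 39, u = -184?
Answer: 110130987/27638 ≈ 3984.8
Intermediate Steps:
a(y) = 13/2 (a(y) = (⅙)*39 = 13/2)
j(L) = 4*L² (j(L) = (2*L)*(2*L) = 4*L²)
v(h, r) = -184*h + 324*r (v(h, r) = -184*h + (4*(-9)²)*r = -184*h + (4*81)*r = -184*h + 324*r)
25901/a(175) + F(-33)/v(96, 212) = 25901/(13/2) - 120/(-184*96 + 324*212) = 25901*(2/13) - 120/(-17664 + 68688) = 51802/13 - 120/51024 = 51802/13 - 120*1/51024 = 51802/13 - 5/2126 = 110130987/27638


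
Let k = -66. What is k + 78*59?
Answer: 4536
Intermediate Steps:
k + 78*59 = -66 + 78*59 = -66 + 4602 = 4536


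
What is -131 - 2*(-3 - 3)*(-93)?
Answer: -1247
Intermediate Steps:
-131 - 2*(-3 - 3)*(-93) = -131 - 2*(-6)*(-93) = -131 + 12*(-93) = -131 - 1116 = -1247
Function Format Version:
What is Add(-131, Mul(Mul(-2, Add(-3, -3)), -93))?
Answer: -1247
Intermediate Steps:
Add(-131, Mul(Mul(-2, Add(-3, -3)), -93)) = Add(-131, Mul(Mul(-2, -6), -93)) = Add(-131, Mul(12, -93)) = Add(-131, -1116) = -1247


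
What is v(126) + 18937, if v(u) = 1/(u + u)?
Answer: 4772125/252 ≈ 18937.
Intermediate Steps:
v(u) = 1/(2*u)
v(126) + 18937 = (½)/126 + 18937 = (½)*(1/126) + 18937 = 1/252 + 18937 = 4772125/252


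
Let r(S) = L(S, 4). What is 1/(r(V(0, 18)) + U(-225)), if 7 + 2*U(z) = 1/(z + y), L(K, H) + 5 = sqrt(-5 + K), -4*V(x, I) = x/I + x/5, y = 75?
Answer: -765300/6957601 - 90000*I*sqrt(5)/6957601 ≈ -0.10999 - 0.028925*I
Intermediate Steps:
V(x, I) = -x/20 - x/(4*I) (V(x, I) = -(x/I + x/5)/4 = -(x/5 + x/I)/4 = -x/20 - x/(4*I))
L(K, H) = -5 + sqrt(-5 + K)
U(z) = -7/2 + 1/(2*(75 + z)) (U(z) = -7/2 + 1/(2*(z + 75)) = -7/2 + 1/(2*(75 + z)))
r(S) = -5 + sqrt(-5 + S)
1/(r(V(0, 18)) + U(-225)) = 1/((-5 + sqrt(-5 - 1/20*0*(5 + 18)/18)) + (-524 - 7*(-225))/(2*(75 - 225))) = 1/((-5 + sqrt(-5 - 1/20*0*1/18*23)) + (1/2)*(-524 + 1575)/(-150)) = 1/((-5 + sqrt(-5 + 0)) + (1/2)*(-1/150)*1051) = 1/((-5 + sqrt(-5)) - 1051/300) = 1/((-5 + I*sqrt(5)) - 1051/300) = 1/(-2551/300 + I*sqrt(5))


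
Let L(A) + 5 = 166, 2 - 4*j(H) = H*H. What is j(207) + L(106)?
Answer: -42203/4 ≈ -10551.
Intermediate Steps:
j(H) = 1/2 - H**2/4 (j(H) = 1/2 - H*H/4 = 1/2 - H**2/4)
L(A) = 161 (L(A) = -5 + 166 = 161)
j(207) + L(106) = (1/2 - 1/4*207**2) + 161 = (1/2 - 1/4*42849) + 161 = (1/2 - 42849/4) + 161 = -42847/4 + 161 = -42203/4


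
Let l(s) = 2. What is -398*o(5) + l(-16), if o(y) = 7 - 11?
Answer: 1594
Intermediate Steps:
o(y) = -4
-398*o(5) + l(-16) = -398*(-4) + 2 = 1592 + 2 = 1594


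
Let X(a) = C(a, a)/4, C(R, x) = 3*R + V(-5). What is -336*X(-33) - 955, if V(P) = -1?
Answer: 7445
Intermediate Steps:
C(R, x) = -1 + 3*R (C(R, x) = 3*R - 1 = -1 + 3*R)
X(a) = -¼ + 3*a/4 (X(a) = (-1 + 3*a)/4 = (-1 + 3*a)*(¼) = -¼ + 3*a/4)
-336*X(-33) - 955 = -336*(-¼ + (¾)*(-33)) - 955 = -336*(-¼ - 99/4) - 955 = -336*(-25) - 955 = 8400 - 955 = 7445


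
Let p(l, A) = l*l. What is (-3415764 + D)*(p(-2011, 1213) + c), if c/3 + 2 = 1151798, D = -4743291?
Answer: -61188906403995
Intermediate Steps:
p(l, A) = l**2
c = 3455388 (c = -6 + 3*1151798 = -6 + 3455394 = 3455388)
(-3415764 + D)*(p(-2011, 1213) + c) = (-3415764 - 4743291)*((-2011)**2 + 3455388) = -8159055*(4044121 + 3455388) = -8159055*7499509 = -61188906403995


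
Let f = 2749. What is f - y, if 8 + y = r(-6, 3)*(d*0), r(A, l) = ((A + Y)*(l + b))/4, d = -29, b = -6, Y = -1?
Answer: 2757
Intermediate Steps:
r(A, l) = (-1 + A)*(-6 + l)/4 (r(A, l) = ((A - 1)*(l - 6))/4 = ((-1 + A)*(-6 + l))*(¼) = (-1 + A)*(-6 + l)/4)
y = -8 (y = -8 + (3/2 - 3/2*(-6) - ¼*3 + (¼)*(-6)*3)*(-29*0) = -8 + (3/2 + 9 - ¾ - 9/2)*0 = -8 + (21/4)*0 = -8 + 0 = -8)
f - y = 2749 - 1*(-8) = 2749 + 8 = 2757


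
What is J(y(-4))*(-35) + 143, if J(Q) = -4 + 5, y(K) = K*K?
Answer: 108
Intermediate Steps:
y(K) = K²
J(Q) = 1
J(y(-4))*(-35) + 143 = 1*(-35) + 143 = -35 + 143 = 108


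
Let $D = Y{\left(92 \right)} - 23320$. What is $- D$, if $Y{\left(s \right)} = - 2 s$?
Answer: $23504$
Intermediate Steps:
$D = -23504$ ($D = \left(-2\right) 92 - 23320 = -184 - 23320 = -23504$)
$- D = \left(-1\right) \left(-23504\right) = 23504$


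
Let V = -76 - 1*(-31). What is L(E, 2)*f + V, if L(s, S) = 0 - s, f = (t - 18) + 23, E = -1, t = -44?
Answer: -84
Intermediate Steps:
f = -39 (f = (-44 - 18) + 23 = -62 + 23 = -39)
L(s, S) = -s
V = -45 (V = -76 + 31 = -45)
L(E, 2)*f + V = -1*(-1)*(-39) - 45 = 1*(-39) - 45 = -39 - 45 = -84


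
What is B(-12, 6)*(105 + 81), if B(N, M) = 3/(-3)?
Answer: -186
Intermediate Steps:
B(N, M) = -1 (B(N, M) = 3*(-⅓) = -1)
B(-12, 6)*(105 + 81) = -(105 + 81) = -1*186 = -186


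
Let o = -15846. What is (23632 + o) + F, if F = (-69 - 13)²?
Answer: 14510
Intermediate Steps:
F = 6724 (F = (-82)² = 6724)
(23632 + o) + F = (23632 - 15846) + 6724 = 7786 + 6724 = 14510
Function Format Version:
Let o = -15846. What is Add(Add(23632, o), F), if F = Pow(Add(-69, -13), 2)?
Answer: 14510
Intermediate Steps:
F = 6724 (F = Pow(-82, 2) = 6724)
Add(Add(23632, o), F) = Add(Add(23632, -15846), 6724) = Add(7786, 6724) = 14510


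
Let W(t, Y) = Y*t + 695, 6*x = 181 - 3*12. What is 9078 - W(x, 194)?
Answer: 11084/3 ≈ 3694.7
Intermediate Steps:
x = 145/6 (x = (181 - 3*12)/6 = (181 - 36)/6 = (1/6)*145 = 145/6 ≈ 24.167)
W(t, Y) = 695 + Y*t
9078 - W(x, 194) = 9078 - (695 + 194*(145/6)) = 9078 - (695 + 14065/3) = 9078 - 1*16150/3 = 9078 - 16150/3 = 11084/3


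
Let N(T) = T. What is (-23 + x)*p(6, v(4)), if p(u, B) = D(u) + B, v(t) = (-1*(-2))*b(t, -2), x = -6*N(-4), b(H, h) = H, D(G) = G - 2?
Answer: 12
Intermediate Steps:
D(G) = -2 + G
x = 24 (x = -6*(-4) = 24)
v(t) = 2*t (v(t) = (-1*(-2))*t = 2*t)
p(u, B) = -2 + B + u (p(u, B) = (-2 + u) + B = -2 + B + u)
(-23 + x)*p(6, v(4)) = (-23 + 24)*(-2 + 2*4 + 6) = 1*(-2 + 8 + 6) = 1*12 = 12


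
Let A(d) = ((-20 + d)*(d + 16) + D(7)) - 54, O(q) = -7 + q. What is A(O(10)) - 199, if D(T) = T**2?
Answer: -527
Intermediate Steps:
A(d) = -5 + (-20 + d)*(16 + d) (A(d) = ((-20 + d)*(d + 16) + 7**2) - 54 = ((-20 + d)*(16 + d) + 49) - 54 = (49 + (-20 + d)*(16 + d)) - 54 = -5 + (-20 + d)*(16 + d))
A(O(10)) - 199 = (-325 + (-7 + 10)**2 - 4*(-7 + 10)) - 199 = (-325 + 3**2 - 4*3) - 199 = (-325 + 9 - 12) - 199 = -328 - 199 = -527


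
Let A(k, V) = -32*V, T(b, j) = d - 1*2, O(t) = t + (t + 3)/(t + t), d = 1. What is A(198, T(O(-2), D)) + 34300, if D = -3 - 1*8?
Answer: 34332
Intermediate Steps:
O(t) = t + (3 + t)/(2*t) (O(t) = t + (3 + t)/((2*t)) = t + (3 + t)*(1/(2*t)) = t + (3 + t)/(2*t))
D = -11 (D = -3 - 8 = -11)
T(b, j) = -1 (T(b, j) = 1 - 1*2 = 1 - 2 = -1)
A(198, T(O(-2), D)) + 34300 = -32*(-1) + 34300 = 32 + 34300 = 34332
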